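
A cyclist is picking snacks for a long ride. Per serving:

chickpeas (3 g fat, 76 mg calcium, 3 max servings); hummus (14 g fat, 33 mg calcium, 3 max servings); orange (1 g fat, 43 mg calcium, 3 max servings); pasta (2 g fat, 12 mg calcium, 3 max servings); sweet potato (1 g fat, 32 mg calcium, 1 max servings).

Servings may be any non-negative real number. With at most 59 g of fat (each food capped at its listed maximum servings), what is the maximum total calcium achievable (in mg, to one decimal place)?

519.3 mg

Calcium per g fat: orange 43, sweet potato 32, chickpeas 25.33, pasta 6, hummus 2.357.
Take 3 servings of orange: uses 3 g fat, +129.0 mg calcium (running total 129.0 mg).
Take 1 serving of sweet potato: uses 1 g fat, +32.0 mg calcium (running total 161.0 mg).
Take 3 servings of chickpeas: uses 9 g fat, +228.0 mg calcium (running total 389.0 mg).
Take 3 servings of pasta: uses 6 g fat, +36.0 mg calcium (running total 425.0 mg).
Take 2.857 servings of hummus: uses 40 g fat, +94.3 mg calcium (running total 519.3 mg).
Filling greedily by calcium-per-g fat is optimal for one linear limit, giving 519.3 mg.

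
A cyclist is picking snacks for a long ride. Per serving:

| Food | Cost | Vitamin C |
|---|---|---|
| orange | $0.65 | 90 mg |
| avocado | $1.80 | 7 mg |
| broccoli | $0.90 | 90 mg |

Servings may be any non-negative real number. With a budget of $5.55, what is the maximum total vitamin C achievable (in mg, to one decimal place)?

Vitamin C per dollar: orange 138.5, broccoli 100, avocado 3.889.
With no serving limits, spend the whole cost allowance on orange: $5.55 / $0.65 × 90 mg = 768.5 mg.

768.5 mg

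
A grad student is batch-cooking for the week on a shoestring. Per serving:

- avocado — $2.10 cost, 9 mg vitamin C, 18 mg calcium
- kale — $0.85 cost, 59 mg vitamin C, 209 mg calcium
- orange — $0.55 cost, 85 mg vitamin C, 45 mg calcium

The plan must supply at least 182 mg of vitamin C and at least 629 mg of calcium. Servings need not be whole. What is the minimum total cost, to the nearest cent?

$2.58

The cheapest plan sits at a corner of the feasible region — with two constraints it uses at most two foods.
avocado only: max(182/9, 629/18) = 34.94 servings → $73.38.
kale only: max(182/59, 629/209) = 3.085 servings → $2.62.
orange only: max(182/85, 629/45) = 13.98 servings → $7.69.
avocado + kale with both tight: 1.132 servings and 2.912 servings → $4.85.
avocado + orange: the both-tight solution has a negative serving — not a feasible corner.
kale + orange with both tight: 2.996 servings and 0.06135 servings → $2.58.
So the least-cost plan costs $2.58.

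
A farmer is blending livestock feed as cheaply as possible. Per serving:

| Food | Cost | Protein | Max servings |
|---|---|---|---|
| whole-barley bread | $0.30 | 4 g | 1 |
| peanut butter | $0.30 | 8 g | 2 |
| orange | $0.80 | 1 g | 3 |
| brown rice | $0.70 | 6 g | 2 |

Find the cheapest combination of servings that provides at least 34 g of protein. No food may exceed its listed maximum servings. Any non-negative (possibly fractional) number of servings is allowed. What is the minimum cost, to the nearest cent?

$3.90

Cost per g of protein: peanut butter $0.0375, whole-barley bread $0.0750, brown rice $0.1167, orange $0.8000.
Take 2 servings of peanut butter: +16.0 g protein for $0.60 (total $0.60, still need 18.0 g).
Take 1 serving of whole-barley bread: +4.0 g protein for $0.30 (total $0.90, still need 14.0 g).
Take 2 servings of brown rice: +12.0 g protein for $1.40 (total $2.30, still need 2.0 g).
Take 2 servings of orange: +2.0 g protein for $1.60 (total $3.90, still need 0.0 g).
Filling from the cheapest source first is optimal under one linear minimum: $3.90.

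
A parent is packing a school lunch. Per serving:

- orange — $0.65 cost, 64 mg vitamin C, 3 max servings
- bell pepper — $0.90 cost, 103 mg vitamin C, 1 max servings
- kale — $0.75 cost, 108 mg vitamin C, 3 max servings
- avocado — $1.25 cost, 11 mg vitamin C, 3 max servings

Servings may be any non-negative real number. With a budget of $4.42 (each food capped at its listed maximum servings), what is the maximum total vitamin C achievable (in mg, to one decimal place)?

Vitamin C per dollar: kale 144, bell pepper 114.4, orange 98.46, avocado 8.8.
Take 3 servings of kale: spends $2.25, +324.0 mg vitamin C (running total 324.0 mg).
Take 1 serving of bell pepper: spends $0.90, +103.0 mg vitamin C (running total 427.0 mg).
Take 1.954 servings of orange: spends $1.27, +125.0 mg vitamin C (running total 552.0 mg).
Filling greedily by vitamin C-per-dollar is optimal for one linear limit, giving 552.0 mg.

552.0 mg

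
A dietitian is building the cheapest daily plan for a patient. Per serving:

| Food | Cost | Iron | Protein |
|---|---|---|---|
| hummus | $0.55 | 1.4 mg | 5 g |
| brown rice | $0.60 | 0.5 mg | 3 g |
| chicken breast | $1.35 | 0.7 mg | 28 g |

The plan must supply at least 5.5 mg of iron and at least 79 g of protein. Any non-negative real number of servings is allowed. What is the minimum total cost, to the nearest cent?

$4.66

Check every corner: each single food scaled to meet both minima, and each pair solved so both constraints bind.
hummus only: max(5.5/1.4, 79/5) = 15.8 servings → $8.69.
brown rice only: max(5.5/0.5, 79/3) = 26.33 servings → $15.80.
chicken breast only: max(5.5/0.7, 79/28) = 7.857 servings → $10.61.
hummus + brown rice: intersection lies outside the first quadrant.
hummus + chicken breast with both tight: 2.765 servings and 2.328 servings → $4.66.
brown rice + chicken breast with both tight: 8.294 servings and 1.933 servings → $7.59.
The minimum over all feasible corners is $4.66.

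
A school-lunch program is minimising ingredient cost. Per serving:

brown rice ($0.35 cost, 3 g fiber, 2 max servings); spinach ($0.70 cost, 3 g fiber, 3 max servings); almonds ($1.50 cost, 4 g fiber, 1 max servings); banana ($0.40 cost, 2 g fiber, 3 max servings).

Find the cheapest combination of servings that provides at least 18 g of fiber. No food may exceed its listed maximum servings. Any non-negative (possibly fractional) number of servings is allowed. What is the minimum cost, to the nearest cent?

$3.30

Cost per g of fiber: brown rice $0.1167, banana $0.2000, spinach $0.2333, almonds $0.3750.
Take 2 servings of brown rice: +6.0 g fiber for $0.70 (total $0.70, still need 12.0 g).
Take 3 servings of banana: +6.0 g fiber for $1.20 (total $1.90, still need 6.0 g).
Take 2 servings of spinach: +6.0 g fiber for $1.40 (total $3.30, still need 0.0 g).
Greedy by cheapest-per-g is optimal for a single linear constraint, so the minimum cost is $3.30.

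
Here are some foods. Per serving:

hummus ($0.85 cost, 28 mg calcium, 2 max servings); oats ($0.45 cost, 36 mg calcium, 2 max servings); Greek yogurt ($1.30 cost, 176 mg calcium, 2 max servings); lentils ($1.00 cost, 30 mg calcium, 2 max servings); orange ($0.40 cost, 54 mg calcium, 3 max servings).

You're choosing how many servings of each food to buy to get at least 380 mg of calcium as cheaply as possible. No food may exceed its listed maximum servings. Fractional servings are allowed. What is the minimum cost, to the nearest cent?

$2.81

Cost per mg of calcium: Greek yogurt $0.0074, orange $0.0074, oats $0.0125, hummus $0.0304, lentils $0.0333.
Take 2 servings of Greek yogurt: +352.0 mg calcium for $2.60 (total $2.60, still need 28.0 mg).
Take 0.5185 servings of orange: +28.0 mg calcium for $0.21 (total $2.81, still need 0.0 mg).
Greedy by cheapest-per-mg is optimal for a single linear constraint, so the minimum cost is $2.81.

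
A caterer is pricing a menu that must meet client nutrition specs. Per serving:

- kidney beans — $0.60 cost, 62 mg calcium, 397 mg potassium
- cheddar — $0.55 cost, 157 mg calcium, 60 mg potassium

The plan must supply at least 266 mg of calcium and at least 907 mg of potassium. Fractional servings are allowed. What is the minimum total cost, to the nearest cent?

Compare the cost at each extreme point of the feasible region.
kidney beans only: max(266/62, 907/397) = 4.29 servings → $2.57.
cheddar only: max(266/157, 907/60) = 15.12 servings → $8.31.
kidney beans + cheddar with both tight: 2.157 servings and 0.8423 servings → $1.76.
Cheapest feasible corner: $1.76.

$1.76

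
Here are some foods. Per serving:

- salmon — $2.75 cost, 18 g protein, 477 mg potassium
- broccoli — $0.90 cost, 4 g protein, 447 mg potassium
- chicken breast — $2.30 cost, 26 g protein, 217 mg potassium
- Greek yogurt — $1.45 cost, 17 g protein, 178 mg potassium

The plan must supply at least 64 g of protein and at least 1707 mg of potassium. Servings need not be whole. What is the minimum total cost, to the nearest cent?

$6.89

For a min-cost LP with two ≥-constraints, a basic feasible solution has at most two positive variables.
salmon only: max(64/18, 1707/477) = 3.579 servings → $9.84.
broccoli only: max(64/4, 1707/447) = 16 servings → $14.40.
chicken breast only: max(64/26, 1707/217) = 7.866 servings → $18.09.
Greek yogurt only: max(64/17, 1707/178) = 9.59 servings → $13.91.
salmon + broccoli with both tight: 3.548 servings and 0.03226 servings → $9.79.
salmon + chicken breast: intersection lies outside the first quadrant.
salmon + Greek yogurt: the both-tight solution has a negative serving — not a feasible corner.
broccoli + chicken breast with both tight: 2.836 servings and 2.025 servings → $7.21.
broccoli + Greek yogurt with both tight: 2.559 servings and 3.162 servings → $6.89.
chicken breast + Greek yogurt with both targets exact would need a negative amount; discard.
Cheapest feasible corner: $6.89.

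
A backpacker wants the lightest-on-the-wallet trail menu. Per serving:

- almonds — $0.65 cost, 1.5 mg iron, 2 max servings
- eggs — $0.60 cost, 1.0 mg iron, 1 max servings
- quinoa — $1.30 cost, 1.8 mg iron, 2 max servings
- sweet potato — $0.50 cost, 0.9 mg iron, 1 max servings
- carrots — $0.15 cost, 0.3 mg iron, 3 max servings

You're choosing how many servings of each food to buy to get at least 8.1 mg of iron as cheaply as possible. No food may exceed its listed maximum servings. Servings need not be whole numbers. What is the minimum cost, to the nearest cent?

Cost per mg of iron: almonds $0.4333, carrots $0.5000, sweet potato $0.5556, eggs $0.6000, quinoa $0.7222.
Take 2 servings of almonds: +3.0 mg iron for $1.30 (total $1.30, still need 5.1 mg).
Take 3 servings of carrots: +0.9 mg iron for $0.45 (total $1.75, still need 4.2 mg).
Take 1 serving of sweet potato: +0.9 mg iron for $0.50 (total $2.25, still need 3.3 mg).
Take 1 serving of eggs: +1.0 mg iron for $0.60 (total $2.85, still need 2.3 mg).
Take 1.278 servings of quinoa: +2.3 mg iron for $1.66 (total $4.51, still need 0.0 mg).
Filling from the cheapest source first is optimal under one linear minimum: $4.51.

$4.51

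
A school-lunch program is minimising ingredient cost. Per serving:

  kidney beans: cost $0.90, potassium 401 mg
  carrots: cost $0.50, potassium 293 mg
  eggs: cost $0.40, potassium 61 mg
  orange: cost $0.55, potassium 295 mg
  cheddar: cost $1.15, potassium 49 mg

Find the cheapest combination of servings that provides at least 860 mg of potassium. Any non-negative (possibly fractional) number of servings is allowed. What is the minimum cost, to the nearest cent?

Cost per mg of potassium: carrots $0.0017, orange $0.0019, kidney beans $0.0022, eggs $0.0066, cheddar $0.0235.
With no serving limits, use only carrots: 860 mg / 293 mg = 2.935 servings × $0.50 = $1.47.

$1.47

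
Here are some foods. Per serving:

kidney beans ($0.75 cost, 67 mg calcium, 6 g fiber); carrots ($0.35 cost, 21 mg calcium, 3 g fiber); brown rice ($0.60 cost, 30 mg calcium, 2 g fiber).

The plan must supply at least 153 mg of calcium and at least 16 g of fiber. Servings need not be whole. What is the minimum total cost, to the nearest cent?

$1.95

At the optimum either one food covers both requirements or two foods hit both targets exactly; no other combination can be cheaper.
kidney beans only: max(153/67, 16/6) = 2.667 servings → $2.00.
carrots only: max(153/21, 16/3) = 7.286 servings → $2.55.
brown rice only: max(153/30, 16/2) = 8 servings → $4.80.
kidney beans + carrots with both tight: 1.64 servings and 2.053 servings → $1.95.
kidney beans + brown rice: intersection lies outside the first quadrant.
carrots + brown rice with both tight: 3.625 servings and 2.562 servings → $2.81.
Cheapest feasible corner: $1.95.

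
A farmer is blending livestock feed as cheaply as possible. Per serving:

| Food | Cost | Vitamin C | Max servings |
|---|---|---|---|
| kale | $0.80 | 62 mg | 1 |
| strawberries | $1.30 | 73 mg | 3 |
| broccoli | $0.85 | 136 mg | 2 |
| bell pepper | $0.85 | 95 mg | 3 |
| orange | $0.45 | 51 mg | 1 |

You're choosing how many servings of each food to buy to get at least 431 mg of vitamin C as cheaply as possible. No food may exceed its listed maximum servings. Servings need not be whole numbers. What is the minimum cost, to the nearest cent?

Cost per mg of vitamin C: broccoli $0.0063, orange $0.0088, bell pepper $0.0089, kale $0.0129, strawberries $0.0178.
Take 2 servings of broccoli: +272.0 mg vitamin C for $1.70 (total $1.70, still need 159.0 mg).
Take 1 serving of orange: +51.0 mg vitamin C for $0.45 (total $2.15, still need 108.0 mg).
Take 1.137 servings of bell pepper: +108.0 mg vitamin C for $0.97 (total $3.12, still need 0.0 mg).
Filling from the cheapest source first is optimal under one linear minimum: $3.12.

$3.12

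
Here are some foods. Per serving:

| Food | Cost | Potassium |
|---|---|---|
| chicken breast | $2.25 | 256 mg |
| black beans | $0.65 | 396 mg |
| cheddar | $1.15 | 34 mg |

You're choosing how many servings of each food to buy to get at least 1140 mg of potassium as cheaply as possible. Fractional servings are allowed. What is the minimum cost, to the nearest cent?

$1.87

Cost per mg of potassium: black beans $0.0016, chicken breast $0.0088, cheddar $0.0338.
With no serving limits, use only black beans: 1140 mg / 396 mg = 2.879 servings × $0.65 = $1.87.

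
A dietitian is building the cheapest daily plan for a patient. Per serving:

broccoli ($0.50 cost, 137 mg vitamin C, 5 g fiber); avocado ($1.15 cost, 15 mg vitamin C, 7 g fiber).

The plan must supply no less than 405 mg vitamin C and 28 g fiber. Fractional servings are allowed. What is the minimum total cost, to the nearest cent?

$2.80

At the optimum either one food covers both requirements or two foods hit both targets exactly; no other combination can be cheaper.
broccoli only: max(405/137, 28/5) = 5.6 servings → $2.80.
avocado only: max(405/15, 28/7) = 27 servings → $31.05.
broccoli + avocado with both tight: 2.732 servings and 2.049 servings → $3.72.
Cheapest feasible corner: $2.80.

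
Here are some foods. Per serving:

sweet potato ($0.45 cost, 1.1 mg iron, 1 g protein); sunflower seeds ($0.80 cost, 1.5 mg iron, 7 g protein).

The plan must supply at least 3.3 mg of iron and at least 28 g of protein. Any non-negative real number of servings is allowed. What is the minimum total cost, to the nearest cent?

Compare the cost at each extreme point of the feasible region.
sweet potato only: max(3.3/1.1, 28/1) = 28 servings → $12.60.
sunflower seeds only: max(3.3/1.5, 28/7) = 4 servings → $3.20.
sweet potato + sunflower seeds: the both-tight solution has a negative serving — not a feasible corner.
The minimum over all feasible corners is $3.20.

$3.20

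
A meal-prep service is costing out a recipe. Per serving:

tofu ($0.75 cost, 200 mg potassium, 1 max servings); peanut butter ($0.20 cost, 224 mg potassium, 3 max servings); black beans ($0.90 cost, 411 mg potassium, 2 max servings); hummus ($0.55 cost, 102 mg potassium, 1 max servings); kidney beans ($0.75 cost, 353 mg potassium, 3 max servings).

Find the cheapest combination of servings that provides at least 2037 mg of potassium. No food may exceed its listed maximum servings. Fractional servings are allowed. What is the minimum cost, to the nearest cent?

Cost per mg of potassium: peanut butter $0.0009, kidney beans $0.0021, black beans $0.0022, tofu $0.0037, hummus $0.0054.
Take 3 servings of peanut butter: +672.0 mg potassium for $0.60 (total $0.60, still need 1365.0 mg).
Take 3 servings of kidney beans: +1059.0 mg potassium for $2.25 (total $2.85, still need 306.0 mg).
Take 0.7445 servings of black beans: +306.0 mg potassium for $0.67 (total $3.52, still need 0.0 mg).
Filling from the cheapest source first is optimal under one linear minimum: $3.52.

$3.52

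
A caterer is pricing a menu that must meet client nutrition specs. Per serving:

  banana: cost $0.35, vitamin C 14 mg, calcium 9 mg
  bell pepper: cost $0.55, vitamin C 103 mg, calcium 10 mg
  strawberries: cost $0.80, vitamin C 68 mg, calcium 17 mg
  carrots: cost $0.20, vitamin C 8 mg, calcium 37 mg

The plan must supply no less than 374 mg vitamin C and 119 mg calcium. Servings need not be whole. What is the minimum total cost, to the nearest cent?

$2.36

The cheapest plan sits at a corner of the feasible region — with two constraints it uses at most two foods.
banana only: max(374/14, 119/9) = 26.71 servings → $9.35.
bell pepper only: max(374/103, 119/10) = 11.9 servings → $6.54.
strawberries only: max(374/68, 119/17) = 7 servings → $5.60.
carrots only: max(374/8, 119/37) = 46.75 servings → $9.35.
banana + bell pepper with both tight: 10.82 servings and 2.16 servings → $4.98.
banana + strawberries with both tight: 4.636 servings and 4.545 servings → $5.26.
banana + carrots: intersection lies outside the first quadrant.
bell pepper + strawberries: intersection lies outside the first quadrant.
bell pepper + carrots with both tight: 3.454 servings and 2.283 servings → $2.36.
strawberries + carrots with both tight: 5.414 servings and 0.7286 servings → $4.48.
So the least-cost plan costs $2.36.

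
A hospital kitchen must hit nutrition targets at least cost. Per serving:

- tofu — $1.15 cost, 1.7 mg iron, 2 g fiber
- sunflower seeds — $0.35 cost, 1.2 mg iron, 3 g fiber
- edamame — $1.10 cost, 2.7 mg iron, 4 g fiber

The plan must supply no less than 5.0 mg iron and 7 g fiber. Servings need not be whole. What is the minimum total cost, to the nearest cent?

$1.46

At the optimum either one food covers both requirements or two foods hit both targets exactly; no other combination can be cheaper.
tofu only: max(5.0/1.7, 7/2) = 3.5 servings → $4.03.
sunflower seeds only: max(5.0/1.2, 7/3) = 4.167 servings → $1.46.
edamame only: max(5.0/2.7, 7/4) = 1.852 servings → $2.04.
tofu + sunflower seeds with both tight: 2.444 servings and 0.7037 servings → $3.06.
tofu + edamame with both tight: 0.7857 servings and 1.357 servings → $2.40.
sunflower seeds + edamame with both targets exact would need a negative amount; discard.
Cheapest feasible corner: $1.46.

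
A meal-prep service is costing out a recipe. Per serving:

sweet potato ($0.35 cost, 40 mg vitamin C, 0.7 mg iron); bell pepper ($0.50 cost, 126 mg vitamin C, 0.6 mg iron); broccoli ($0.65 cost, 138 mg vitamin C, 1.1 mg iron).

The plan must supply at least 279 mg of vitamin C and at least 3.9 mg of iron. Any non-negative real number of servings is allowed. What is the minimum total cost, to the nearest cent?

$2.02

Two binding constraints pin down two serving amounts, so the optimal mix uses at most two foods. The candidates are each food alone (scaled to the tighter of vitamin C/iron) and each pair with both constraints tight.
sweet potato only: max(279/40, 3.9/0.7) = 6.975 servings → $2.44.
bell pepper only: max(279/126, 3.9/0.6) = 6.5 servings → $3.25.
broccoli only: max(279/138, 3.9/1.1) = 3.545 servings → $2.30.
sweet potato + bell pepper with both tight: 5.047 servings and 0.6121 servings → $2.07.
sweet potato + broccoli with both tight: 4.397 servings and 0.7471 servings → $2.02.
bell pepper + broccoli: intersection lies outside the first quadrant.
So the least-cost plan costs $2.02.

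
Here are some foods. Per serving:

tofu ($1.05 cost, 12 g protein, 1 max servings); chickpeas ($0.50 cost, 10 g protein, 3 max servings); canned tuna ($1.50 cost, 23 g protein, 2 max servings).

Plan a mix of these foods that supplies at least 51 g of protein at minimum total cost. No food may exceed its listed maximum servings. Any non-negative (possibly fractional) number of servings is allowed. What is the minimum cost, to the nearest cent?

Cost per g of protein: chickpeas $0.0500, canned tuna $0.0652, tofu $0.0875.
Take 3 servings of chickpeas: +30.0 g protein for $1.50 (total $1.50, still need 21.0 g).
Take 0.913 servings of canned tuna: +21.0 g protein for $1.37 (total $2.87, still need 0.0 g).
Filling from the cheapest source first is optimal under one linear minimum: $2.87.

$2.87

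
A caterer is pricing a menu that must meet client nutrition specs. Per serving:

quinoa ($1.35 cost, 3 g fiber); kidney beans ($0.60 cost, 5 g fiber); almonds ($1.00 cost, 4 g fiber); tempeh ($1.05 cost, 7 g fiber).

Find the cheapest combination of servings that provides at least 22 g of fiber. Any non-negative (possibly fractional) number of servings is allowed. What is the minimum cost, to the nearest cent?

Cost per g of fiber: kidney beans $0.1200, tempeh $0.1500, almonds $0.2500, quinoa $0.4500.
With no serving limits, use only kidney beans: 22 g / 5 g = 4.4 servings × $0.60 = $2.64.

$2.64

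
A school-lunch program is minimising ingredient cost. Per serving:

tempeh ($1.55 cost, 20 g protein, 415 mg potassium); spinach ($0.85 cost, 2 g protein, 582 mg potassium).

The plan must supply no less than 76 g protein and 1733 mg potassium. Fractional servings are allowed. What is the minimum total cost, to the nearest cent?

Compare the cost at each extreme point of the feasible region.
tempeh only: max(76/20, 1733/415) = 4.176 servings → $6.47.
spinach only: max(76/2, 1733/582) = 38 servings → $32.30.
tempeh + spinach with both tight: 3.771 servings and 0.2886 servings → $6.09.
The minimum over all feasible corners is $6.09.

$6.09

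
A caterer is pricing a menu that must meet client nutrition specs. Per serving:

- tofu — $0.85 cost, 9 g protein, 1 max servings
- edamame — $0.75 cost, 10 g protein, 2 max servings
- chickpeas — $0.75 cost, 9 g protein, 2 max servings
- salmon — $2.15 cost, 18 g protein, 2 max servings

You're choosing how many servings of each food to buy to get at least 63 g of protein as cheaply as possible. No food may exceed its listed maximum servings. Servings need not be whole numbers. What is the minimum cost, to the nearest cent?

Cost per g of protein: edamame $0.0750, chickpeas $0.0833, tofu $0.0944, salmon $0.1194.
Take 2 servings of edamame: +20.0 g protein for $1.50 (total $1.50, still need 43.0 g).
Take 2 servings of chickpeas: +18.0 g protein for $1.50 (total $3.00, still need 25.0 g).
Take 1 serving of tofu: +9.0 g protein for $0.85 (total $3.85, still need 16.0 g).
Take 0.8889 servings of salmon: +16.0 g protein for $1.91 (total $5.76, still need 0.0 g).
Filling from the cheapest source first is optimal under one linear minimum: $5.76.

$5.76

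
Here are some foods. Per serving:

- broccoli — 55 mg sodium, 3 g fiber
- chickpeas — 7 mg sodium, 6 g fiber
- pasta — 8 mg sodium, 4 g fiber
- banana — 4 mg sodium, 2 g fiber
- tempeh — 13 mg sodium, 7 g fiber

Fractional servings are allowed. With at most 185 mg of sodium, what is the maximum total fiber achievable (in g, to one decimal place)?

158.6 g

Fiber per mg sodium: chickpeas 0.8571, tempeh 0.5385, pasta 0.5, banana 0.5, broccoli 0.05455.
With no serving limits, spend the whole sodium allowance on chickpeas: 185 mg / 7 mg × 6 g = 158.6 g.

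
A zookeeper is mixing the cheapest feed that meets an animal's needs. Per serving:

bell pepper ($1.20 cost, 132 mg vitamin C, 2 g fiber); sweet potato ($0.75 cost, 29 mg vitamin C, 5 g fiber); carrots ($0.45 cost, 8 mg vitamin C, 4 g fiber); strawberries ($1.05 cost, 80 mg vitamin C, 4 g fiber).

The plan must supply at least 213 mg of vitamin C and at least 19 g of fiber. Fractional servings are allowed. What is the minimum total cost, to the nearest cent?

At the optimum either one food covers both requirements or two foods hit both targets exactly; no other combination can be cheaper.
bell pepper only: max(213/132, 19/2) = 9.5 servings → $11.40.
sweet potato only: max(213/29, 19/5) = 7.345 servings → $5.51.
carrots only: max(213/8, 19/4) = 26.62 servings → $11.98.
strawberries only: max(213/80, 19/4) = 4.75 servings → $4.99.
bell pepper + sweet potato with both tight: 0.8538 servings and 3.458 servings → $3.62.
bell pepper + carrots with both tight: 1.367 servings and 4.066 servings → $3.47.
bell pepper + strawberries with both targets exact would need a negative amount; discard.
sweet potato + carrots with both targets exact would need a negative amount; discard.
sweet potato + strawberries with both tight: 2.352 servings and 1.81 servings → $3.66.
carrots + strawberries with both tight: 2.319 servings and 2.431 servings → $3.60.
The minimum over all feasible corners is $3.47.

$3.47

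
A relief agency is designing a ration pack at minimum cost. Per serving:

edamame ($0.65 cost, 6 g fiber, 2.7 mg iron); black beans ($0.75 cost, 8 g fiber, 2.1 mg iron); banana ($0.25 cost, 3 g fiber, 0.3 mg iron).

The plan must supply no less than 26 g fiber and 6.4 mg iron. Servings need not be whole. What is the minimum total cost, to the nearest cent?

Compare the cost at each extreme point of the feasible region.
edamame only: max(26/6, 6.4/2.7) = 4.333 servings → $2.82.
black beans only: max(26/8, 6.4/2.1) = 3.25 servings → $2.44.
banana only: max(26/3, 6.4/0.3) = 21.33 servings → $5.33.
edamame + black beans: intersection lies outside the first quadrant.
edamame + banana with both tight: 1.81 servings and 5.048 servings → $2.44.
black beans + banana with both tight: 2.923 servings and 0.8718 servings → $2.41.
So the least-cost plan costs $2.41.

$2.41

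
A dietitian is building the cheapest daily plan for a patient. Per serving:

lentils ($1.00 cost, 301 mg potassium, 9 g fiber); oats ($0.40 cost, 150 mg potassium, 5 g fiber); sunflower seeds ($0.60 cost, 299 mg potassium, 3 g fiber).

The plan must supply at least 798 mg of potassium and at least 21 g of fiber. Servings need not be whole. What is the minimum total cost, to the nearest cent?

Two binding constraints pin down two serving amounts, so the optimal mix uses at most two foods. The candidates are each food alone (scaled to the tighter of potassium/fiber) and each pair with both constraints tight.
lentils only: max(798/301, 21/9) = 2.651 servings → $2.65.
oats only: max(798/150, 21/5) = 5.32 servings → $2.13.
sunflower seeds only: max(798/299, 21/3) = 7 servings → $4.20.
lentils + oats: the both-tight solution has a negative serving — not a feasible corner.
lentils + sunflower seeds with both tight: 2.173 servings and 0.4815 servings → $2.46.
oats + sunflower seeds with both tight: 3.718 servings and 0.8038 servings → $1.97.
So the least-cost plan costs $1.97.

$1.97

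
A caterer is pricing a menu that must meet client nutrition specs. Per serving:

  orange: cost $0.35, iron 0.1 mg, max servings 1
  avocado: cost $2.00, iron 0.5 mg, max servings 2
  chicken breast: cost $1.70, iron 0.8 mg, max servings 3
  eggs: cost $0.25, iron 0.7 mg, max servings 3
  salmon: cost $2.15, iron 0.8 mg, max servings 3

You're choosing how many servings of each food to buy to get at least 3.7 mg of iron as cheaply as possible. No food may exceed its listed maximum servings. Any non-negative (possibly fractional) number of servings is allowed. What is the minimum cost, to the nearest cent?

Cost per mg of iron: eggs $0.3571, chicken breast $2.1250, salmon $2.6875, orange $3.5000, avocado $4.0000.
Take 3 servings of eggs: +2.1 mg iron for $0.75 (total $0.75, still need 1.6 mg).
Take 2 servings of chicken breast: +1.6 mg iron for $3.40 (total $4.15, still need 0.0 mg).
Filling from the cheapest source first is optimal under one linear minimum: $4.15.

$4.15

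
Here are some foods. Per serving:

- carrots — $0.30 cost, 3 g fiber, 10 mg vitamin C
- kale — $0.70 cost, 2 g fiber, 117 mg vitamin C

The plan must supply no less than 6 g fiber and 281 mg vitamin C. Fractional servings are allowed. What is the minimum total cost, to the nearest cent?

$1.78

For a min-cost LP with two ≥-constraints, a basic feasible solution has at most two positive variables.
carrots only: max(6/3, 281/10) = 28.1 servings → $8.43.
kale only: max(6/2, 281/117) = 3 servings → $2.10.
carrots + kale with both tight: 0.423 servings and 2.366 servings → $1.78.
So the least-cost plan costs $1.78.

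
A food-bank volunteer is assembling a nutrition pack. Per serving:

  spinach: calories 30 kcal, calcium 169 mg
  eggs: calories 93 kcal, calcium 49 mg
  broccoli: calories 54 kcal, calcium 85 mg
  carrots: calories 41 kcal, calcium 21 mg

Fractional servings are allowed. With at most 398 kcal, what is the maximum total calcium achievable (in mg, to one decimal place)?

Calcium per kcal: spinach 5.633, broccoli 1.574, eggs 0.5269, carrots 0.5122.
With no serving limits, spend the whole calories allowance on spinach: 398 kcal / 30 kcal × 169 mg = 2242.1 mg.

2242.1 mg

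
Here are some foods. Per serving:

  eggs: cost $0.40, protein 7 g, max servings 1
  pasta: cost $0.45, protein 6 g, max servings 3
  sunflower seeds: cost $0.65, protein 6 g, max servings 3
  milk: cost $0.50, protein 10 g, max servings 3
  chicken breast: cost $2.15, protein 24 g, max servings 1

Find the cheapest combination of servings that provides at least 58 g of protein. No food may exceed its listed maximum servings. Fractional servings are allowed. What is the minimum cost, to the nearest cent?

Cost per g of protein: milk $0.0500, eggs $0.0571, pasta $0.0750, chicken breast $0.0896, sunflower seeds $0.1083.
Take 3 servings of milk: +30.0 g protein for $1.50 (total $1.50, still need 28.0 g).
Take 1 serving of eggs: +7.0 g protein for $0.40 (total $1.90, still need 21.0 g).
Take 3 servings of pasta: +18.0 g protein for $1.35 (total $3.25, still need 3.0 g).
Take 0.125 servings of chicken breast: +3.0 g protein for $0.27 (total $3.52, still need 0.0 g).
Greedy by cheapest-per-g is optimal for a single linear constraint, so the minimum cost is $3.52.

$3.52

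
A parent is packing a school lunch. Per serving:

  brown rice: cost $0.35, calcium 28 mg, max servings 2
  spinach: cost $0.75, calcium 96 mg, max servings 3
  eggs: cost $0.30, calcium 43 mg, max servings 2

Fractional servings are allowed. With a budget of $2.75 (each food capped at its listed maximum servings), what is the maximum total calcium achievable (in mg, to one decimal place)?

361.2 mg

Calcium per dollar: eggs 143.3, spinach 128, brown rice 80.
Take 2 servings of eggs: spends $0.60, +86.0 mg calcium (running total 86.0 mg).
Take 2.867 servings of spinach: spends $2.15, +275.2 mg calcium (running total 361.2 mg).
Greedy by best ratio exhausts the cost allowance optimally: 361.2 mg.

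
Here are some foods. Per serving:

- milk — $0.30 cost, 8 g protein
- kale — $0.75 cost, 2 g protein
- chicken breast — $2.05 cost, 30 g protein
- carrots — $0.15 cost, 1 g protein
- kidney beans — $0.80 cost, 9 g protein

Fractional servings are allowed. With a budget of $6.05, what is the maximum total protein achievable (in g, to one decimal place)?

Protein per dollar: milk 26.67, chicken breast 14.63, kidney beans 11.25, carrots 6.667, kale 2.667.
With no serving limits, spend the whole cost allowance on milk: $6.05 / $0.30 × 8 g = 161.3 g.

161.3 g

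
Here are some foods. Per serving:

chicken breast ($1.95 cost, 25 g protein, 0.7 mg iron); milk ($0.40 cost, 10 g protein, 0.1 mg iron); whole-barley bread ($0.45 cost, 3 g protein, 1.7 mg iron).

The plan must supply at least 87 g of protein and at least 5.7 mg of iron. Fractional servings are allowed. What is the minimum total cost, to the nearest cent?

$4.43

chicken breast only: max(87/25, 5.7/0.7) = 8.143 servings → $15.88.
milk only: max(87/10, 5.7/0.1) = 57 servings → $22.80.
whole-barley bread only: max(87/3, 5.7/1.7) = 29 servings → $13.05.
chicken breast + milk: the both-tight solution has a negative serving — not a feasible corner.
chicken breast + whole-barley bread with both tight: 3.238 servings and 2.02 servings → $7.22.
milk + whole-barley bread with both tight: 7.832 servings and 2.892 servings → $4.43.
The minimum over all feasible corners is $4.43.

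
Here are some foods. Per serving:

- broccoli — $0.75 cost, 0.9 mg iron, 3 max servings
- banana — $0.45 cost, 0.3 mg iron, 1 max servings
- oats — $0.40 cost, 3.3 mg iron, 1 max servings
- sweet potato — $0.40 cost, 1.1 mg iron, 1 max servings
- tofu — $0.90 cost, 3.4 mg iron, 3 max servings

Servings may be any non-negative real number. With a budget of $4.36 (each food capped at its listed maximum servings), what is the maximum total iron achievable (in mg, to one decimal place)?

Iron per dollar: oats 8.25, tofu 3.778, sweet potato 2.75, broccoli 1.2, banana 0.6667.
Take 1 serving of oats: spends $0.40, +3.3 mg iron (running total 3.3 mg).
Take 3 servings of tofu: spends $2.70, +10.2 mg iron (running total 13.5 mg).
Take 1 serving of sweet potato: spends $0.40, +1.1 mg iron (running total 14.6 mg).
Take 1.147 servings of broccoli: spends $0.86, +1.0 mg iron (running total 15.6 mg).
Filling greedily by iron-per-dollar is optimal for one linear limit, giving 15.6 mg.

15.6 mg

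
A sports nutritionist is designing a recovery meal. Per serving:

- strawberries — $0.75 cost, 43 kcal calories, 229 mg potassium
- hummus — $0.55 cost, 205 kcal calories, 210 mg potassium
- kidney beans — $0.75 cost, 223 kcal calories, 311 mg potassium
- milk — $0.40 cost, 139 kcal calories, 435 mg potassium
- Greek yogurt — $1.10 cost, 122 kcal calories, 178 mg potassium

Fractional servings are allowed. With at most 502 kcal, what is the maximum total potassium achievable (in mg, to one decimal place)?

2673.4 mg

Potassium per kcal: strawberries 5.326, milk 3.129, Greek yogurt 1.459, kidney beans 1.395, hummus 1.024.
With no serving limits, spend the whole calories allowance on strawberries: 502 kcal / 43 kcal × 229 mg = 2673.4 mg.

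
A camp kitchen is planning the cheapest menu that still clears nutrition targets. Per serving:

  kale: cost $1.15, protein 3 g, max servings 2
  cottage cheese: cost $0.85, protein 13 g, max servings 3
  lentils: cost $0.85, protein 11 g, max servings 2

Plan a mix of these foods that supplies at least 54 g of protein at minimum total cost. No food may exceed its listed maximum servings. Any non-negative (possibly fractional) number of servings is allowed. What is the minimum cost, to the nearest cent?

$3.71

Cost per g of protein: cottage cheese $0.0654, lentils $0.0773, kale $0.3833.
Take 3 servings of cottage cheese: +39.0 g protein for $2.55 (total $2.55, still need 15.0 g).
Take 1.364 servings of lentils: +15.0 g protein for $1.16 (total $3.71, still need 0.0 g).
Greedy by cheapest-per-g is optimal for a single linear constraint, so the minimum cost is $3.71.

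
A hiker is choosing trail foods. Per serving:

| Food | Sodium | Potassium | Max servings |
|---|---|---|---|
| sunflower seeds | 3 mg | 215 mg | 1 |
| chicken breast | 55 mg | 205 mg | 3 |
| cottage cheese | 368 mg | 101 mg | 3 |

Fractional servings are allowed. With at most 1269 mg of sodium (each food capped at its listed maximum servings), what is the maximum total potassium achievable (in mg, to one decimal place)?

1132.2 mg

Potassium per mg sodium: sunflower seeds 71.67, chicken breast 3.727, cottage cheese 0.2745.
Take 1 serving of sunflower seeds: uses 3 mg sodium, +215.0 mg potassium (running total 215.0 mg).
Take 3 servings of chicken breast: uses 165 mg sodium, +615.0 mg potassium (running total 830.0 mg).
Take 2.992 servings of cottage cheese: uses 1101 mg sodium, +302.2 mg potassium (running total 1132.2 mg).
Greedy by best ratio exhausts the sodium allowance optimally: 1132.2 mg.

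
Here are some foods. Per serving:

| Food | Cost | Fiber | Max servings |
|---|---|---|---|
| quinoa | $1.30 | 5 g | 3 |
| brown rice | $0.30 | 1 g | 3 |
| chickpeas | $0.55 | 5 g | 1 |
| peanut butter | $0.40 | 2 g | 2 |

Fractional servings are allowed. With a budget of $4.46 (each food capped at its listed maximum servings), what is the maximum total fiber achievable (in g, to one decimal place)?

21.0 g

Fiber per dollar: chickpeas 9.091, peanut butter 5, quinoa 3.846, brown rice 3.333.
Take 1 serving of chickpeas: spends $0.55, +5.0 g fiber (running total 5.0 g).
Take 2 servings of peanut butter: spends $0.80, +4.0 g fiber (running total 9.0 g).
Take 2.392 servings of quinoa: spends $3.11, +12.0 g fiber (running total 21.0 g).
Greedy by best ratio exhausts the cost allowance optimally: 21.0 g.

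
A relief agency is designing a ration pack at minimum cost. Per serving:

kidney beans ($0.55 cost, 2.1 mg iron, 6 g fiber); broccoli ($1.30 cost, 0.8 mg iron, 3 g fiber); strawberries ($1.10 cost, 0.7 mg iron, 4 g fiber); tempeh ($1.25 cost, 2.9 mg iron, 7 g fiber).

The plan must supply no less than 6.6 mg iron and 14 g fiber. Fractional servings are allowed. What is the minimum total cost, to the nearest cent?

$1.73

Compare the cost at each extreme point of the feasible region.
kidney beans only: max(6.6/2.1, 14/6) = 3.143 servings → $1.73.
broccoli only: max(6.6/0.8, 14/3) = 8.25 servings → $10.72.
strawberries only: max(6.6/0.7, 14/4) = 9.429 servings → $10.37.
tempeh only: max(6.6/2.9, 14/7) = 2.276 servings → $2.84.
kidney beans + broccoli with both targets exact would need a negative amount; discard.
kidney beans + strawberries with both targets exact would need a negative amount; discard.
kidney beans + tempeh: the both-tight solution has a negative serving — not a feasible corner.
broccoli + strawberries: the both-tight solution has a negative serving — not a feasible corner.
broccoli + tempeh: the both-tight solution has a negative serving — not a feasible corner.
strawberries + tempeh with both targets exact would need a negative amount; discard.
The minimum over all feasible corners is $1.73.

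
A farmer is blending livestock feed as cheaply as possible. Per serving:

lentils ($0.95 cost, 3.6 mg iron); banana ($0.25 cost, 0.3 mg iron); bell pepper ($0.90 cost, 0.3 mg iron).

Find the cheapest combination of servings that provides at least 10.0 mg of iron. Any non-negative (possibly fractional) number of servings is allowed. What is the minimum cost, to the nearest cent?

$2.64

Cost per mg of iron: lentils $0.2639, banana $0.8333, bell pepper $3.0000.
With no serving limits, use only lentils: 10.0 mg / 3.6 mg = 2.778 servings × $0.95 = $2.64.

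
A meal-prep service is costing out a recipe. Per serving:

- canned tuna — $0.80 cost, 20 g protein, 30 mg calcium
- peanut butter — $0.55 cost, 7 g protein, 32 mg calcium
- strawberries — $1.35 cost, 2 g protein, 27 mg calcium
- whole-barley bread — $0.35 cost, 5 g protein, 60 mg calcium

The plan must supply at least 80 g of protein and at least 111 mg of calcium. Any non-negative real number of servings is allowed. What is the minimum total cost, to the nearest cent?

Two binding constraints pin down two serving amounts, so the optimal mix uses at most two foods. The candidates are each food alone (scaled to the tighter of protein/calcium) and each pair with both constraints tight.
canned tuna only: max(80/20, 111/30) = 4 servings → $3.20.
peanut butter only: max(80/7, 111/32) = 11.43 servings → $6.29.
strawberries only: max(80/2, 111/27) = 40 servings → $54.00.
whole-barley bread only: max(80/5, 111/60) = 16 servings → $5.60.
canned tuna + peanut butter with both targets exact would need a negative amount; discard.
canned tuna + strawberries: the both-tight solution has a negative serving — not a feasible corner.
canned tuna + whole-barley bread: intersection lies outside the first quadrant.
peanut butter + strawberries with both targets exact would need a negative amount; discard.
peanut butter + whole-barley bread: the both-tight solution has a negative serving — not a feasible corner.
strawberries + whole-barley bread: the both-tight solution has a negative serving — not a feasible corner.
Cheapest feasible corner: $3.20.

$3.20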